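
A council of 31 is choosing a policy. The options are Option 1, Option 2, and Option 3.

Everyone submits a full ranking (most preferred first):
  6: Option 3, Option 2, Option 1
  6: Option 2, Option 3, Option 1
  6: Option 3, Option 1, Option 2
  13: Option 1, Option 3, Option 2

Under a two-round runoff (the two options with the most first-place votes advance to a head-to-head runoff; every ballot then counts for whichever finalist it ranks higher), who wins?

Option 3

Round 1 first-place votes: Option 1 13, Option 2 6, Option 3 12. Option 1 and Option 3 advance.
Runoff: Option 1 is ranked above Option 3 on 13 ballots, Option 3 above Option 1 on 18.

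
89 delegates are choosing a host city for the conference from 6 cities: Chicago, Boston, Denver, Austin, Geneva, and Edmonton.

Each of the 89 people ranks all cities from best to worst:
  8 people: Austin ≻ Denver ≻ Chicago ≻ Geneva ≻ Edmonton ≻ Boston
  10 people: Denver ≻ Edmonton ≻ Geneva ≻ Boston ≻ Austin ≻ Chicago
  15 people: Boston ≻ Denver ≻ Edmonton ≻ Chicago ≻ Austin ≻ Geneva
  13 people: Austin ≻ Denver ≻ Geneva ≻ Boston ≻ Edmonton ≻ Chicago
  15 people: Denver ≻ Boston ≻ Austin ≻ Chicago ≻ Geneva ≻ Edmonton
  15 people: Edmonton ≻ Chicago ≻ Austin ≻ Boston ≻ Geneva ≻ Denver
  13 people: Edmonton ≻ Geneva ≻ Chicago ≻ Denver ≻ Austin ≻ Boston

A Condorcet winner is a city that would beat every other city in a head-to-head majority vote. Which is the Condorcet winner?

Denver

Denver vs Chicago: 61–28
Denver vs Boston: 59–30
Denver vs Austin: 53–36
Denver vs Geneva: 61–28
Denver vs Edmonton: 61–28
Denver beats every other city.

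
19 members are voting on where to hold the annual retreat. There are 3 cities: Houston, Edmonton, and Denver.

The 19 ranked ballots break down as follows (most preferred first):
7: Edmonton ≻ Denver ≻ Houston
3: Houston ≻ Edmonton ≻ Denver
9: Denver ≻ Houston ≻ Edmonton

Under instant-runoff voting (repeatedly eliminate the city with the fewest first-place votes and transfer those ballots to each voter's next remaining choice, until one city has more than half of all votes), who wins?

Edmonton

Round 1: Houston 3, Edmonton 7, Denver 9. Houston eliminated.
Round 2: Edmonton 10, Denver 9. Edmonton has a majority (≥10).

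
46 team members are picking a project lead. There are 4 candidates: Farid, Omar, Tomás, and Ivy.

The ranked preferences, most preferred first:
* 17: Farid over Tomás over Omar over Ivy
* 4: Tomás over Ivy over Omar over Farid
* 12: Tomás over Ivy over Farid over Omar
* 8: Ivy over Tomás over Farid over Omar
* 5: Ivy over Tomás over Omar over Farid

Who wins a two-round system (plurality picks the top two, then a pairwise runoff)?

Round 1 first-place votes: Farid 17, Omar 0, Tomás 16, Ivy 13. Farid and Tomás advance.
Runoff: Farid is ranked above Tomás on 17 ballots, Tomás above Farid on 29.

Tomás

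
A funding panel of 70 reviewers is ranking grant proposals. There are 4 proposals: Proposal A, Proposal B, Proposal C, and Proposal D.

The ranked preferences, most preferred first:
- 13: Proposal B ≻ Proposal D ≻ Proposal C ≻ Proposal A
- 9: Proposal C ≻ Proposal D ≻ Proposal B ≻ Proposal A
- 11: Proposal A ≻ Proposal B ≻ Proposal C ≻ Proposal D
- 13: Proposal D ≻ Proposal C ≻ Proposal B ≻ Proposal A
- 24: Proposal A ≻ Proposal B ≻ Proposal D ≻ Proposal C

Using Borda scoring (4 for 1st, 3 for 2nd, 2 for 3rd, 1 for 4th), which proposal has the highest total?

Proposal B

Proposal A: 13×1 + 9×1 + 11×4 + 13×1 + 24×4 = 175
Proposal B: 13×4 + 9×2 + 11×3 + 13×2 + 24×3 = 201
Proposal C: 13×2 + 9×4 + 11×2 + 13×3 + 24×1 = 147
Proposal D: 13×3 + 9×3 + 11×1 + 13×4 + 24×2 = 177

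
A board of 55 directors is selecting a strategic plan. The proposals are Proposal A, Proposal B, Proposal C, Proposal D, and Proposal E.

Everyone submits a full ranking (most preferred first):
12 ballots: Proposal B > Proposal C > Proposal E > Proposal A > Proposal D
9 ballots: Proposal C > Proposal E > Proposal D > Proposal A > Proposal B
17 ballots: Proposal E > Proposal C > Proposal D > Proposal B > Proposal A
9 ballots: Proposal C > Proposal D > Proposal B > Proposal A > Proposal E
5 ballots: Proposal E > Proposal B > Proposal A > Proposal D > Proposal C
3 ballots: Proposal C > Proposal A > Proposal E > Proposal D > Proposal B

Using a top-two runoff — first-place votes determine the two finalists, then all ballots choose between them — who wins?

Proposal C

Round 1 first-place votes: Proposal A 0, Proposal B 12, Proposal C 21, Proposal D 0, Proposal E 22. Proposal E and Proposal C advance.
Runoff: Proposal E is ranked above Proposal C on 22 ballots, Proposal C above Proposal E on 33.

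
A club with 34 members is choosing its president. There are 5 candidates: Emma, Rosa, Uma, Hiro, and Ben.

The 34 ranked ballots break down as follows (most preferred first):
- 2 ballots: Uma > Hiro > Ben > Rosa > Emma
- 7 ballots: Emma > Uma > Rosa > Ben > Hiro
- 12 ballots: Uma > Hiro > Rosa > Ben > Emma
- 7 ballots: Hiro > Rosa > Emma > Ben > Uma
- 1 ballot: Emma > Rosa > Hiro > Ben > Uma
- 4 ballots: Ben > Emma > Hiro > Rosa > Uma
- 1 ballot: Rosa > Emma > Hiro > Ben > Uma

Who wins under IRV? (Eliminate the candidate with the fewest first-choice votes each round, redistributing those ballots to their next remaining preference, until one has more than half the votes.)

Round 1: Emma 8, Rosa 1, Uma 14, Hiro 7, Ben 4. Rosa eliminated.
Round 2: Emma 9, Uma 14, Hiro 7, Ben 4. Ben eliminated.
Round 3: Emma 13, Uma 14, Hiro 7. Hiro eliminated.
Round 4: Emma 20, Uma 14. Emma has a majority (≥18).

Emma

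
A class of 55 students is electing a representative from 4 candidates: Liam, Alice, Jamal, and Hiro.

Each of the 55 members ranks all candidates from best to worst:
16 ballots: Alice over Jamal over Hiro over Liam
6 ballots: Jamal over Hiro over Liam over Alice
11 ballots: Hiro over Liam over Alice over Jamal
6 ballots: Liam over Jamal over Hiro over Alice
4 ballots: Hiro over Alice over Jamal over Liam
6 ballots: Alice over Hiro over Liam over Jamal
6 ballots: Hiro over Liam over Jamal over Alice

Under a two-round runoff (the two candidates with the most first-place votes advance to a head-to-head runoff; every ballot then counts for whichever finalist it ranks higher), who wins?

Hiro

Round 1 first-place votes: Liam 6, Alice 22, Jamal 6, Hiro 21. Alice and Hiro advance.
Runoff: Alice is ranked above Hiro on 22 ballots, Hiro above Alice on 33.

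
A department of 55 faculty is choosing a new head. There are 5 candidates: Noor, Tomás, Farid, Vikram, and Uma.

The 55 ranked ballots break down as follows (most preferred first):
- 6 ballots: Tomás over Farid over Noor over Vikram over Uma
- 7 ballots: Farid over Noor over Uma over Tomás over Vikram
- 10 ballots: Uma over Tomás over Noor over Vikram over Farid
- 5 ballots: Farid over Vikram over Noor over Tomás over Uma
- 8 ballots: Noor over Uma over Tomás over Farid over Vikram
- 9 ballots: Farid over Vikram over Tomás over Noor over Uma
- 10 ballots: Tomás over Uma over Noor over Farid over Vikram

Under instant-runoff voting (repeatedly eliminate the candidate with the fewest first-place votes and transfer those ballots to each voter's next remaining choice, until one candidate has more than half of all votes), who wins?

Uma

Round 1: Noor 8, Tomás 16, Farid 21, Vikram 0, Uma 10. Vikram eliminated.
Round 2: Noor 8, Tomás 16, Farid 21, Uma 10. Noor eliminated.
Round 3: Tomás 16, Farid 21, Uma 18. Tomás eliminated.
Round 4: Farid 27, Uma 28. Uma has a majority (≥28).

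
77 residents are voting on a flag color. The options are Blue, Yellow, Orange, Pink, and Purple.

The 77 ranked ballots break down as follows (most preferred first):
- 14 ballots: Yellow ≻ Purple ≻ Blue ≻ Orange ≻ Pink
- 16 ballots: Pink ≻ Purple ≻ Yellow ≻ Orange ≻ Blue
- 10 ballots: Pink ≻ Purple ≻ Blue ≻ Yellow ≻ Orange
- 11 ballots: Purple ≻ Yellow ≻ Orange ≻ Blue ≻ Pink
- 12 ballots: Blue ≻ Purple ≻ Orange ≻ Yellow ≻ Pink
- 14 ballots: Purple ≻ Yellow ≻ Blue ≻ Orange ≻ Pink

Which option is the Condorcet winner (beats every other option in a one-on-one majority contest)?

Purple vs Blue: 65–12
Purple vs Yellow: 63–14
Purple vs Orange: 77–0
Purple vs Pink: 51–26
Purple beats every other option.

Purple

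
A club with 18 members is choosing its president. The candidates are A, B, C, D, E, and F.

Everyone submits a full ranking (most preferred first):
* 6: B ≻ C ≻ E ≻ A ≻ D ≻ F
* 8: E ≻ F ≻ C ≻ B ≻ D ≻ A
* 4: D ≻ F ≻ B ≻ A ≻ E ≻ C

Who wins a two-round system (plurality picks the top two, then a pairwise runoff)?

Round 1 first-place votes: A 0, B 6, C 0, D 4, E 8, F 0. E and B advance.
Runoff: E is ranked above B on 8 ballots, B above E on 10.

B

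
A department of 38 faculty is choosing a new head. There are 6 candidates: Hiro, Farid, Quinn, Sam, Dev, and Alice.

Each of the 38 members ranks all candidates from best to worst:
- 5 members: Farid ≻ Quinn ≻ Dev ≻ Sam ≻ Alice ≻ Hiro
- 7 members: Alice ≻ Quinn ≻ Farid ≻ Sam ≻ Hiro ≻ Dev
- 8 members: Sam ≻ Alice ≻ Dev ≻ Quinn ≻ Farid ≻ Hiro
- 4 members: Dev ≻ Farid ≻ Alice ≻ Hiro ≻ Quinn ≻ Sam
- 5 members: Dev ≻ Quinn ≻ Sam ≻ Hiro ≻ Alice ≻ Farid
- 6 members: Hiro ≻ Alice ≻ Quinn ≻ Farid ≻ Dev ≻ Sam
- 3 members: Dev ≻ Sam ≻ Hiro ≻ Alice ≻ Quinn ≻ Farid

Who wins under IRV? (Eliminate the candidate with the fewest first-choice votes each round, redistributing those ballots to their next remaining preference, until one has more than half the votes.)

Alice

Round 1: Hiro 6, Farid 5, Quinn 0, Sam 8, Dev 12, Alice 7. Quinn eliminated.
Round 2: Hiro 6, Farid 5, Sam 8, Dev 12, Alice 7. Farid eliminated.
Round 3: Hiro 6, Sam 8, Dev 17, Alice 7. Hiro eliminated.
Round 4: Sam 8, Dev 17, Alice 13. Sam eliminated.
Round 5: Dev 17, Alice 21. Alice has a majority (≥20).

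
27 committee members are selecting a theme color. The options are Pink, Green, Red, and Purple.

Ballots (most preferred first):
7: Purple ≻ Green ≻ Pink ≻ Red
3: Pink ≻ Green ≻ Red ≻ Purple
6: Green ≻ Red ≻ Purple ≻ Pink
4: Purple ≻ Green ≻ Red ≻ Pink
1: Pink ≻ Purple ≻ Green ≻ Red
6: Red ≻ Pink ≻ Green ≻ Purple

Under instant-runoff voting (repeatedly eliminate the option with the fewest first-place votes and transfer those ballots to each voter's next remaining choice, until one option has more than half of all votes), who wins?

Round 1: Pink 4, Green 6, Red 6, Purple 11. Pink eliminated.
Round 2: Green 9, Red 6, Purple 12. Red eliminated.
Round 3: Green 15, Purple 12. Green has a majority (≥14).

Green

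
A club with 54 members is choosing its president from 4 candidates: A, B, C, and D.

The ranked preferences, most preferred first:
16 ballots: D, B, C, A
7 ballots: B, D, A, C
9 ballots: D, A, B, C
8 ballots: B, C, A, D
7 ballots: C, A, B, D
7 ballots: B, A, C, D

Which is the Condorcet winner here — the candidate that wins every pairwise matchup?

B

B vs A: 38–16
B vs C: 47–7
B vs D: 29–25
B beats every other candidate.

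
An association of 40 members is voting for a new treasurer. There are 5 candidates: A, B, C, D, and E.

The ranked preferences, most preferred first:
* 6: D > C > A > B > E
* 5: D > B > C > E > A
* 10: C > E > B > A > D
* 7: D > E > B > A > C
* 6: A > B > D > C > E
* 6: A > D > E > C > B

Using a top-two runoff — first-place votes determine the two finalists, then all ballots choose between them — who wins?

A

Round 1 first-place votes: A 12, B 0, C 10, D 18, E 0. D and A advance.
Runoff: D is ranked above A on 18 ballots, A above D on 22.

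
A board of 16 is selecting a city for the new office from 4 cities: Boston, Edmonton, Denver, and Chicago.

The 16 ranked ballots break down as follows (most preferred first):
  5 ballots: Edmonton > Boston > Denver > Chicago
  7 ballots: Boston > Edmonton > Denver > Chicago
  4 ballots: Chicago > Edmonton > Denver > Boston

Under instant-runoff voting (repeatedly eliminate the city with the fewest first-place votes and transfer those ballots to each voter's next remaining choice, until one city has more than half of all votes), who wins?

Round 1: Boston 7, Edmonton 5, Denver 0, Chicago 4. Denver eliminated.
Round 2: Boston 7, Edmonton 5, Chicago 4. Chicago eliminated.
Round 3: Boston 7, Edmonton 9. Edmonton has a majority (≥9).

Edmonton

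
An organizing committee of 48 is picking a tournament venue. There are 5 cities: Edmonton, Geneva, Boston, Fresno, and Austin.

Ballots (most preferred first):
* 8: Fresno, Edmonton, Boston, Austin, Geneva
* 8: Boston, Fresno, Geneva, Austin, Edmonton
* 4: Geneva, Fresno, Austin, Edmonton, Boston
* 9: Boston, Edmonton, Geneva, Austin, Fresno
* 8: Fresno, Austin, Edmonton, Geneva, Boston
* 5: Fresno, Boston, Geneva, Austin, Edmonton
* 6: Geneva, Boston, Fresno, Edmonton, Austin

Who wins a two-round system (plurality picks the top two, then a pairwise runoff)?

Fresno

Round 1 first-place votes: Edmonton 0, Geneva 10, Boston 17, Fresno 21, Austin 0. Fresno and Boston advance.
Runoff: Fresno is ranked above Boston on 25 ballots, Boston above Fresno on 23.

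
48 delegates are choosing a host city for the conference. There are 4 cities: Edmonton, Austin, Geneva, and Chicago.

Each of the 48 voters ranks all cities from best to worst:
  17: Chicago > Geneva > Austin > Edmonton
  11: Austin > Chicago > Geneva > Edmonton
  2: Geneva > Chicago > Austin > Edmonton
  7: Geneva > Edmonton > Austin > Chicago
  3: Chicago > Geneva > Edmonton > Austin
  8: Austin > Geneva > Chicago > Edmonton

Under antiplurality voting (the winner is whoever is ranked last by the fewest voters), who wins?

Geneva

Last-place votes: Edmonton 38, Austin 3, Geneva 0, Chicago 7.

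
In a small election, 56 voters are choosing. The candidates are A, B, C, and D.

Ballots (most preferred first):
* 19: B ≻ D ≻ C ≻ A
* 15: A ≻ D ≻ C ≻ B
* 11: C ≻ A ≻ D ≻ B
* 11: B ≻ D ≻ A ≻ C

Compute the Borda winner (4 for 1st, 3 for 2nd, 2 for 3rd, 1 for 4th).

D

A: 19×1 + 15×4 + 11×3 + 11×2 = 134
B: 19×4 + 15×1 + 11×1 + 11×4 = 146
C: 19×2 + 15×2 + 11×4 + 11×1 = 123
D: 19×3 + 15×3 + 11×2 + 11×3 = 157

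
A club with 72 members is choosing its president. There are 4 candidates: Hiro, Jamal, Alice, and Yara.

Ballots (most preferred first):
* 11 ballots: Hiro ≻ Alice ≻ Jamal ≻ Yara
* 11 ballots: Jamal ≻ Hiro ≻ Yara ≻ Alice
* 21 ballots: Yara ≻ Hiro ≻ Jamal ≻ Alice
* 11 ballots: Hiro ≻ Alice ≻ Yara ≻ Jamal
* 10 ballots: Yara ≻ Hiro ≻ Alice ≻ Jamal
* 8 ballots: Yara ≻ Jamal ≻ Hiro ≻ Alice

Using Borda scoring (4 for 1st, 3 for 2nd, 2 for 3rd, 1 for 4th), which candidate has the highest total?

Hiro: 11×4 + 11×3 + 21×3 + 11×4 + 10×3 + 8×2 = 230
Jamal: 11×2 + 11×4 + 21×2 + 11×1 + 10×1 + 8×3 = 153
Alice: 11×3 + 11×1 + 21×1 + 11×3 + 10×2 + 8×1 = 126
Yara: 11×1 + 11×2 + 21×4 + 11×2 + 10×4 + 8×4 = 211

Hiro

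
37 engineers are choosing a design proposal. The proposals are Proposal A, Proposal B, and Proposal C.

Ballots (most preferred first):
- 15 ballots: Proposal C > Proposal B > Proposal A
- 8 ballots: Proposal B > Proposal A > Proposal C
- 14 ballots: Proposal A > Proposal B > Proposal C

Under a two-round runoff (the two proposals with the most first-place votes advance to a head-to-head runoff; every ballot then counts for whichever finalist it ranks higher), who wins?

Proposal A

Round 1 first-place votes: Proposal A 14, Proposal B 8, Proposal C 15. Proposal C and Proposal A advance.
Runoff: Proposal C is ranked above Proposal A on 15 ballots, Proposal A above Proposal C on 22.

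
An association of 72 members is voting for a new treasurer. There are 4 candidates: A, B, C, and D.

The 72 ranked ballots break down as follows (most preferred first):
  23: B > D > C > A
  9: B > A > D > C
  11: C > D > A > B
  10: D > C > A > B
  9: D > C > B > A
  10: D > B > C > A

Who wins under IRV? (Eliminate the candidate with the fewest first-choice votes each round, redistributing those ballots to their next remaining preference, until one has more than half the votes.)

D

Round 1: A 0, B 32, C 11, D 29. A eliminated.
Round 2: B 32, C 11, D 29. C eliminated.
Round 3: B 32, D 40. D has a majority (≥37).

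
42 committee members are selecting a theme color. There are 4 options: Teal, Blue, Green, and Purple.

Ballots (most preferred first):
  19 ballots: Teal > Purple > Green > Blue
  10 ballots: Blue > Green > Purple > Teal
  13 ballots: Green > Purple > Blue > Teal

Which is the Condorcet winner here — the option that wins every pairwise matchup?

Green

Green vs Teal: 23–19
Green vs Blue: 32–10
Green vs Purple: 23–19
Green beats every other option.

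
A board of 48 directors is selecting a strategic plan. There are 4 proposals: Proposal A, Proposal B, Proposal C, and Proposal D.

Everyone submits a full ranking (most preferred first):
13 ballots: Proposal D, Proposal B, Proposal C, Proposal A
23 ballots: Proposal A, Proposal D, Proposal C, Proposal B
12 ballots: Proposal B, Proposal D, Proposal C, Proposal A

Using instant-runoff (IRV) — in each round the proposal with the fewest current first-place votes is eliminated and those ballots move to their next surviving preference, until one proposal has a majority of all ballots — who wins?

Proposal D

Round 1: Proposal A 23, Proposal B 12, Proposal C 0, Proposal D 13. Proposal C eliminated.
Round 2: Proposal A 23, Proposal B 12, Proposal D 13. Proposal B eliminated.
Round 3: Proposal A 23, Proposal D 25. Proposal D has a majority (≥25).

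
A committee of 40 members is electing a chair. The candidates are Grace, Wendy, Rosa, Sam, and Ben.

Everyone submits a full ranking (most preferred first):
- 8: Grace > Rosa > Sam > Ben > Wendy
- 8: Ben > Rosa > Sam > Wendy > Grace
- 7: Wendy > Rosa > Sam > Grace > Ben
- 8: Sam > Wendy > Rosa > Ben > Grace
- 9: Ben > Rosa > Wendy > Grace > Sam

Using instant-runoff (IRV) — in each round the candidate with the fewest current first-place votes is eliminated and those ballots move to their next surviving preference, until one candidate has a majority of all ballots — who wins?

Sam

Round 1: Grace 8, Wendy 7, Rosa 0, Sam 8, Ben 17. Rosa eliminated.
Round 2: Grace 8, Wendy 7, Sam 8, Ben 17. Wendy eliminated.
Round 3: Grace 8, Sam 15, Ben 17. Grace eliminated.
Round 4: Sam 23, Ben 17. Sam has a majority (≥21).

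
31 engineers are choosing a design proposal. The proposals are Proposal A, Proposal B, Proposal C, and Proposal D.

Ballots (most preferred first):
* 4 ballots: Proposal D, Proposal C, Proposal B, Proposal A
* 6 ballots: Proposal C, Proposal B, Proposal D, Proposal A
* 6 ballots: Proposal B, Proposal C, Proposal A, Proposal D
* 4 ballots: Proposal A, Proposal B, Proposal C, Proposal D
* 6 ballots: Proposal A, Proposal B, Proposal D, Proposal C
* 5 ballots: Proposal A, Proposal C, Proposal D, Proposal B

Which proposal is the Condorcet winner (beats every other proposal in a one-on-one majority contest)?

Proposal B

Proposal B vs Proposal A: 16–15
Proposal B vs Proposal C: 16–15
Proposal B vs Proposal D: 22–9
Proposal B beats every other proposal.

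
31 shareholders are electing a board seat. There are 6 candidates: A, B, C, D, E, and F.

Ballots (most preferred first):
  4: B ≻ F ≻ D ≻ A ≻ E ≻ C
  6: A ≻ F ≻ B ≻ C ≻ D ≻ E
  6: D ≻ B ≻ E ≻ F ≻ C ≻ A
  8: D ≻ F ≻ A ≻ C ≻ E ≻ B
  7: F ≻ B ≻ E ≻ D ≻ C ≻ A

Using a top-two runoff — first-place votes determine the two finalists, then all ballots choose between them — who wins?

F

Round 1 first-place votes: A 6, B 4, C 0, D 14, E 0, F 7. D and F advance.
Runoff: D is ranked above F on 14 ballots, F above D on 17.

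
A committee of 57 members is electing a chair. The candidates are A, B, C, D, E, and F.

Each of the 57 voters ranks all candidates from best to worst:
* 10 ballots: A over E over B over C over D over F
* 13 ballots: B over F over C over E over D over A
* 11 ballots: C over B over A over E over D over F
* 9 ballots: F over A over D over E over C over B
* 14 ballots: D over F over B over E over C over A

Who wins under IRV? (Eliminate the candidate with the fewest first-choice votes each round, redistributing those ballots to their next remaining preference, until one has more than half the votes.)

B

Round 1: A 10, B 13, C 11, D 14, E 0, F 9. E eliminated.
Round 2: A 10, B 13, C 11, D 14, F 9. F eliminated.
Round 3: A 19, B 13, C 11, D 14. C eliminated.
Round 4: A 19, B 24, D 14. D eliminated.
Round 5: A 19, B 38. B has a majority (≥29).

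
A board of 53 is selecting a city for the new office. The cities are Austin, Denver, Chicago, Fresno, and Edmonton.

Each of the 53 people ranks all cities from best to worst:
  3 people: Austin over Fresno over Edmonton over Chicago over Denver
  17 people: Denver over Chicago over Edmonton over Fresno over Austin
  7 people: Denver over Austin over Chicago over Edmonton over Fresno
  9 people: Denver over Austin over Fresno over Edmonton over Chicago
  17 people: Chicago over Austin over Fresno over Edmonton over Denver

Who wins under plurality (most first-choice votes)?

Denver

First-place votes: Austin 3, Denver 33, Chicago 17, Fresno 0, Edmonton 0.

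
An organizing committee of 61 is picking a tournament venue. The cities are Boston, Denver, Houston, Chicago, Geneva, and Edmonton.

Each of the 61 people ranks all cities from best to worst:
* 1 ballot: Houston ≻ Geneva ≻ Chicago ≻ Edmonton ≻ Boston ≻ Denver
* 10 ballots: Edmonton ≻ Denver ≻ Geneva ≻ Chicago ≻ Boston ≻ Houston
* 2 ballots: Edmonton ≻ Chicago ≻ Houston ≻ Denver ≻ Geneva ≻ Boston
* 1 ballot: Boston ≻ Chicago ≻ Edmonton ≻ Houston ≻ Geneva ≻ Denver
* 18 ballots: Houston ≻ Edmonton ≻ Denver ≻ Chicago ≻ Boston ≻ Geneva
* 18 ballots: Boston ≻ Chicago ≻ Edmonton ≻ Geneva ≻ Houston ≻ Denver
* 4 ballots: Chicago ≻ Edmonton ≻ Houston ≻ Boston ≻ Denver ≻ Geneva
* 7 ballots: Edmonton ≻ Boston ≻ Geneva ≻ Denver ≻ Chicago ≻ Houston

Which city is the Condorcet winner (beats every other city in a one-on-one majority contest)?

Edmonton vs Boston: 42–19
Edmonton vs Denver: 61–0
Edmonton vs Houston: 42–19
Edmonton vs Chicago: 37–24
Edmonton vs Geneva: 60–1
Edmonton beats every other city.

Edmonton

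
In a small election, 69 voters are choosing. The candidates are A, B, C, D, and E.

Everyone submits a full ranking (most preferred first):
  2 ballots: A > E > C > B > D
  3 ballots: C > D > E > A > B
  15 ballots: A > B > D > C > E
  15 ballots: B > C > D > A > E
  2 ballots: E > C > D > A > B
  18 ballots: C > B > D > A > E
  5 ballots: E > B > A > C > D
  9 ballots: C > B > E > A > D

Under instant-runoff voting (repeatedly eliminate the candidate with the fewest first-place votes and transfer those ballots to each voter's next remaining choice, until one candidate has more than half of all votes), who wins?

B

Round 1: A 17, B 15, C 30, D 0, E 7. D eliminated.
Round 2: A 17, B 15, C 30, E 7. E eliminated.
Round 3: A 17, B 20, C 32. A eliminated.
Round 4: B 35, C 34. B has a majority (≥35).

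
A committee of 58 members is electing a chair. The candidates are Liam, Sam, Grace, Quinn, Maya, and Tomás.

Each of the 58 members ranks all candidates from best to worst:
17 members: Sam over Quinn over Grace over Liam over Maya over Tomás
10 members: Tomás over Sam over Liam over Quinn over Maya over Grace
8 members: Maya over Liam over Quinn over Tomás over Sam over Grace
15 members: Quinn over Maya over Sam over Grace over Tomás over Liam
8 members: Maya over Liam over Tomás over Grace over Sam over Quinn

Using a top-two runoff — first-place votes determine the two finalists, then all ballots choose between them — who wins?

Round 1 first-place votes: Liam 0, Sam 17, Grace 0, Quinn 15, Maya 16, Tomás 10. Sam and Maya advance.
Runoff: Sam is ranked above Maya on 27 ballots, Maya above Sam on 31.

Maya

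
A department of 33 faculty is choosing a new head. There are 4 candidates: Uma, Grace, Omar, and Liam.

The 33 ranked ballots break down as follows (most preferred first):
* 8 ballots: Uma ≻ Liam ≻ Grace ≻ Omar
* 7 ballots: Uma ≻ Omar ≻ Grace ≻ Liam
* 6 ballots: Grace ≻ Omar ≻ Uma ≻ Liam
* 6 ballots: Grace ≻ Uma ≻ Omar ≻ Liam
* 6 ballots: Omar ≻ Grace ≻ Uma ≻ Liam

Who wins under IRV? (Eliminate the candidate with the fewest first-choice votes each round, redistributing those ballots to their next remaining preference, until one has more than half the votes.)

Grace

Round 1: Uma 15, Grace 12, Omar 6, Liam 0. Liam eliminated.
Round 2: Uma 15, Grace 12, Omar 6. Omar eliminated.
Round 3: Uma 15, Grace 18. Grace has a majority (≥17).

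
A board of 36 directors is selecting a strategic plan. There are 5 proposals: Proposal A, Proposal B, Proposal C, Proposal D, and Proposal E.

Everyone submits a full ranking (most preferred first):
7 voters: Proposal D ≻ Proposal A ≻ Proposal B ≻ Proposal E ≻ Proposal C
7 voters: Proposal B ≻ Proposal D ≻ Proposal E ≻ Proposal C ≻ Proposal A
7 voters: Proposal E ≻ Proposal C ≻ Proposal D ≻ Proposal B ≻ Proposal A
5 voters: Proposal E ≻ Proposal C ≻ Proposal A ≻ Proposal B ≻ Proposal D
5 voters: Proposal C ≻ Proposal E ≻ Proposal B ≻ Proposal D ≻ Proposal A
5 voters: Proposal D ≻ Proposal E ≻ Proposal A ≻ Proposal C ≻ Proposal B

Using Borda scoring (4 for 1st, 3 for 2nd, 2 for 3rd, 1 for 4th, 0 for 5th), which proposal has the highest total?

Proposal E

Proposal A: 7×3 + 7×0 + 7×0 + 5×2 + 5×0 + 5×2 = 41
Proposal B: 7×2 + 7×4 + 7×1 + 5×1 + 5×2 + 5×0 = 64
Proposal C: 7×0 + 7×1 + 7×3 + 5×3 + 5×4 + 5×1 = 68
Proposal D: 7×4 + 7×3 + 7×2 + 5×0 + 5×1 + 5×4 = 88
Proposal E: 7×1 + 7×2 + 7×4 + 5×4 + 5×3 + 5×3 = 99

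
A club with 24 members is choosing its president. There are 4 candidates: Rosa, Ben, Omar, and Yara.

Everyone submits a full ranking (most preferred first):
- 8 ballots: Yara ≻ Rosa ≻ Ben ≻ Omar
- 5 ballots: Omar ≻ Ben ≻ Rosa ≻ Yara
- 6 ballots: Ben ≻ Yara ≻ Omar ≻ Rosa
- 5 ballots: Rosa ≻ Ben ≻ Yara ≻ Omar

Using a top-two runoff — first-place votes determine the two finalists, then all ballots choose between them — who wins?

Round 1 first-place votes: Rosa 5, Ben 6, Omar 5, Yara 8. Yara and Ben advance.
Runoff: Yara is ranked above Ben on 8 ballots, Ben above Yara on 16.

Ben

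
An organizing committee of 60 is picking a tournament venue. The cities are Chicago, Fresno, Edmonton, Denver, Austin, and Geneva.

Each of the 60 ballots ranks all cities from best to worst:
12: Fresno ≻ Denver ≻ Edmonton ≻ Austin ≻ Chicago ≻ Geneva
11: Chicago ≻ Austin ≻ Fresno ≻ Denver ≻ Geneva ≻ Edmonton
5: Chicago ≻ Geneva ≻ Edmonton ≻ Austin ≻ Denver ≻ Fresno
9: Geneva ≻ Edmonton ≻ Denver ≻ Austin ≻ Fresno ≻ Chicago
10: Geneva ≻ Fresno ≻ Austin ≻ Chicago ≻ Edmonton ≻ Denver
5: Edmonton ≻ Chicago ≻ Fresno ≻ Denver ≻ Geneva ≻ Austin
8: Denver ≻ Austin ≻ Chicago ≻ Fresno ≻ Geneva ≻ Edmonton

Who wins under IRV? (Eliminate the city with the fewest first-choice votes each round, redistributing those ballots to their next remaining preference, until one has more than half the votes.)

Chicago

Round 1: Chicago 16, Fresno 12, Edmonton 5, Denver 8, Austin 0, Geneva 19. Austin eliminated.
Round 2: Chicago 16, Fresno 12, Edmonton 5, Denver 8, Geneva 19. Edmonton eliminated.
Round 3: Chicago 21, Fresno 12, Denver 8, Geneva 19. Denver eliminated.
Round 4: Chicago 29, Fresno 12, Geneva 19. Fresno eliminated.
Round 5: Chicago 41, Geneva 19. Chicago has a majority (≥31).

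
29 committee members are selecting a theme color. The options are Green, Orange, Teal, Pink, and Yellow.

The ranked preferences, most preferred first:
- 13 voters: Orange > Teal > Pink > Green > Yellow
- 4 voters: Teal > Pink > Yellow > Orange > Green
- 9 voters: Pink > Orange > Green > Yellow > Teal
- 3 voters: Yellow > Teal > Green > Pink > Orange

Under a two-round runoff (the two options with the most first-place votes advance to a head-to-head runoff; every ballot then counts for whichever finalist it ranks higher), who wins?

Round 1 first-place votes: Green 0, Orange 13, Teal 4, Pink 9, Yellow 3. Orange and Pink advance.
Runoff: Orange is ranked above Pink on 13 ballots, Pink above Orange on 16.

Pink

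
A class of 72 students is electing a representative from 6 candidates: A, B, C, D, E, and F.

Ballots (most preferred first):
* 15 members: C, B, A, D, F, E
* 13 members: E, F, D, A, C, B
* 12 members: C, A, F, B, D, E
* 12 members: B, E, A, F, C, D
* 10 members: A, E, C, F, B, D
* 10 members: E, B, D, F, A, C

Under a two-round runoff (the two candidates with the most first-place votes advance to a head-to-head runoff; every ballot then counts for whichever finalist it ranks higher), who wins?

E

Round 1 first-place votes: A 10, B 12, C 27, D 0, E 23, F 0. C and E advance.
Runoff: C is ranked above E on 27 ballots, E above C on 45.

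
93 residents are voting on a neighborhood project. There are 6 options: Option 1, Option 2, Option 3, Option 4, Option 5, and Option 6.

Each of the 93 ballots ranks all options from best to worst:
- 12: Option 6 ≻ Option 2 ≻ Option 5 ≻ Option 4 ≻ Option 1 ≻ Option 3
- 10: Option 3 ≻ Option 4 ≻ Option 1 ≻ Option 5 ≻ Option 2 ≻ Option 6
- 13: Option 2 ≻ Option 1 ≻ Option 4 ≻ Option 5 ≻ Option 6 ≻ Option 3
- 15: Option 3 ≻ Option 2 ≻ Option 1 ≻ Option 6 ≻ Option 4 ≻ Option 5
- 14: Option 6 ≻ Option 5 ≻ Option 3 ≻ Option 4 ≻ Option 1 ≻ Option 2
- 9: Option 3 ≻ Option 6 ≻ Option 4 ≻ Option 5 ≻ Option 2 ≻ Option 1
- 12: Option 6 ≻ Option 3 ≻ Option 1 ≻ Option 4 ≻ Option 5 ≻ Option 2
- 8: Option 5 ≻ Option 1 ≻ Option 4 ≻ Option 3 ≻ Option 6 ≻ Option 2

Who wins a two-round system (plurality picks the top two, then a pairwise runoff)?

Round 1 first-place votes: Option 1 0, Option 2 13, Option 3 34, Option 4 0, Option 5 8, Option 6 38. Option 6 and Option 3 advance.
Runoff: Option 6 is ranked above Option 3 on 51 ballots, Option 3 above Option 6 on 42.

Option 6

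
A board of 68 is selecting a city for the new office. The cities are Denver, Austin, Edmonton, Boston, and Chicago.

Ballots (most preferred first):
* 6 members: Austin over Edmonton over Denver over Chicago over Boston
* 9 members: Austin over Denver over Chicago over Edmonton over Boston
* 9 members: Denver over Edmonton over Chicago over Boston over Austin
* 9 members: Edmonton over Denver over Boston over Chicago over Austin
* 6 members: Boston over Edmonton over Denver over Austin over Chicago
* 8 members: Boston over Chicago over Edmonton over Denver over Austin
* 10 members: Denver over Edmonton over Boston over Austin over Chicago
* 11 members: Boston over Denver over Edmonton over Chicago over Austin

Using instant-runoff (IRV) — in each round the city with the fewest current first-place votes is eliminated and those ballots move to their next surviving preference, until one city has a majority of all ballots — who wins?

Round 1: Denver 19, Austin 15, Edmonton 9, Boston 25, Chicago 0. Chicago eliminated.
Round 2: Denver 19, Austin 15, Edmonton 9, Boston 25. Edmonton eliminated.
Round 3: Denver 28, Austin 15, Boston 25. Austin eliminated.
Round 4: Denver 43, Boston 25. Denver has a majority (≥35).

Denver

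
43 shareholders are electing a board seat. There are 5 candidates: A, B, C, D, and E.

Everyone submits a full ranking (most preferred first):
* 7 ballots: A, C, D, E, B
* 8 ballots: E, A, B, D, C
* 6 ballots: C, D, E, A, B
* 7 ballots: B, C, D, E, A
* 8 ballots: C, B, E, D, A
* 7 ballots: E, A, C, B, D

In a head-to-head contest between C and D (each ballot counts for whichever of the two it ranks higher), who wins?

C is ranked above D on 35 ballots; D above C on 8.

C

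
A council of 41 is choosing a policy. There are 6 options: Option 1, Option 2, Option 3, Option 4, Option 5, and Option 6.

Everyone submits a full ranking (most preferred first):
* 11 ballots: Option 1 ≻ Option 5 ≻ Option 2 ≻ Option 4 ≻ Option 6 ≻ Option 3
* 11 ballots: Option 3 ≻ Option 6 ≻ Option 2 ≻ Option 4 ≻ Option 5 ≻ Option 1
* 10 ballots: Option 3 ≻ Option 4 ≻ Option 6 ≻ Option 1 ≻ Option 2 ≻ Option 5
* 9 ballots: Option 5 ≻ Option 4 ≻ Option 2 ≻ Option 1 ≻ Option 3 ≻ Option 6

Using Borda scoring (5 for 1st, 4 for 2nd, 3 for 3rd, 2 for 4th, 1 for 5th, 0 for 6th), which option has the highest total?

Option 1: 11×5 + 11×0 + 10×2 + 9×2 = 93
Option 2: 11×3 + 11×3 + 10×1 + 9×3 = 103
Option 3: 11×0 + 11×5 + 10×5 + 9×1 = 114
Option 4: 11×2 + 11×2 + 10×4 + 9×4 = 120
Option 5: 11×4 + 11×1 + 10×0 + 9×5 = 100
Option 6: 11×1 + 11×4 + 10×3 + 9×0 = 85

Option 4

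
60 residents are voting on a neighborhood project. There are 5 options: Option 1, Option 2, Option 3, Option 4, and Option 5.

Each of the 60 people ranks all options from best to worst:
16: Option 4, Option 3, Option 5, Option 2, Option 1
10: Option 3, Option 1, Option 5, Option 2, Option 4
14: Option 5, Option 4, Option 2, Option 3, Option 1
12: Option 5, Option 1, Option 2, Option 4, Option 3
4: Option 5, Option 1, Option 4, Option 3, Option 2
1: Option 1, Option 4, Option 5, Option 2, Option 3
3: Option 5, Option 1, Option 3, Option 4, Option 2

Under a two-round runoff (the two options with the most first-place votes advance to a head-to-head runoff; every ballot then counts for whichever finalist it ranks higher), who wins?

Option 5

Round 1 first-place votes: Option 1 1, Option 2 0, Option 3 10, Option 4 16, Option 5 33. Option 5 and Option 4 advance.
Runoff: Option 5 is ranked above Option 4 on 43 ballots, Option 4 above Option 5 on 17.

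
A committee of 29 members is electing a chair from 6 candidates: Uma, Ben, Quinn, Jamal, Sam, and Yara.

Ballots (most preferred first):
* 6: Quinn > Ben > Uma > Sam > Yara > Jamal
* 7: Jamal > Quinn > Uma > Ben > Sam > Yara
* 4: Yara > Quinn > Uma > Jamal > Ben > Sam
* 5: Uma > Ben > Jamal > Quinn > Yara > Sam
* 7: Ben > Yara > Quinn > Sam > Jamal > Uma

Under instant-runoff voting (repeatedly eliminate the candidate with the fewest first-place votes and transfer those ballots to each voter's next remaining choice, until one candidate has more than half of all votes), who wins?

Round 1: Uma 5, Ben 7, Quinn 6, Jamal 7, Sam 0, Yara 4. Sam eliminated.
Round 2: Uma 5, Ben 7, Quinn 6, Jamal 7, Yara 4. Yara eliminated.
Round 3: Uma 5, Ben 7, Quinn 10, Jamal 7. Uma eliminated.
Round 4: Ben 12, Quinn 10, Jamal 7. Jamal eliminated.
Round 5: Ben 12, Quinn 17. Quinn has a majority (≥15).

Quinn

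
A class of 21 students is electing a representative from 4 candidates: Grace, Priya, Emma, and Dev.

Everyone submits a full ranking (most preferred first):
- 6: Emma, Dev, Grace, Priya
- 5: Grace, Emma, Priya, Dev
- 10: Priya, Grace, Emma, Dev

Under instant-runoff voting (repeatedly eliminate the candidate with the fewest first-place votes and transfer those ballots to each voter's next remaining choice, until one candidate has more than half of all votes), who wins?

Round 1: Grace 5, Priya 10, Emma 6, Dev 0. Dev eliminated.
Round 2: Grace 5, Priya 10, Emma 6. Grace eliminated.
Round 3: Priya 10, Emma 11. Emma has a majority (≥11).

Emma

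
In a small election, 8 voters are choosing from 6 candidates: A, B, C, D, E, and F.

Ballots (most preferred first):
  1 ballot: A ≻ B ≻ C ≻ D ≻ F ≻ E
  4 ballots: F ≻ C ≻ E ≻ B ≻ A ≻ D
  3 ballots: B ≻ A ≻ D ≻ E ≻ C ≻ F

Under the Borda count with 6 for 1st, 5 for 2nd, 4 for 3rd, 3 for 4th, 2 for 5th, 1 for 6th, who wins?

A: 1×6 + 4×2 + 3×5 = 29
B: 1×5 + 4×3 + 3×6 = 35
C: 1×4 + 4×5 + 3×2 = 30
D: 1×3 + 4×1 + 3×4 = 19
E: 1×1 + 4×4 + 3×3 = 26
F: 1×2 + 4×6 + 3×1 = 29

B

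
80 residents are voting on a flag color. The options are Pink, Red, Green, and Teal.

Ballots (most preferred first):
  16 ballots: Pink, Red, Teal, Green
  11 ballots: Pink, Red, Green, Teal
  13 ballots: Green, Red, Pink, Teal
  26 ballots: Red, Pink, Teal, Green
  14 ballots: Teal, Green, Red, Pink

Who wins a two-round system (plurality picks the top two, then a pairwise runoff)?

Round 1 first-place votes: Pink 27, Red 26, Green 13, Teal 14. Pink and Red advance.
Runoff: Pink is ranked above Red on 27 ballots, Red above Pink on 53.

Red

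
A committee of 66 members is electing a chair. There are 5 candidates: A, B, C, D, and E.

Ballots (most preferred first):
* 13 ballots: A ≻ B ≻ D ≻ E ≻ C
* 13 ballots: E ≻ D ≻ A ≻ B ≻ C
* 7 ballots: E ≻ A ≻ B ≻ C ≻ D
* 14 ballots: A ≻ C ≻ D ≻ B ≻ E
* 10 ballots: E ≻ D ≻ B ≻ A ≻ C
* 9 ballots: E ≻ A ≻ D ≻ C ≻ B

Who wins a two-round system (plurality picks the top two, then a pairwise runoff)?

E

Round 1 first-place votes: A 27, B 0, C 0, D 0, E 39. E and A advance.
Runoff: E is ranked above A on 39 ballots, A above E on 27.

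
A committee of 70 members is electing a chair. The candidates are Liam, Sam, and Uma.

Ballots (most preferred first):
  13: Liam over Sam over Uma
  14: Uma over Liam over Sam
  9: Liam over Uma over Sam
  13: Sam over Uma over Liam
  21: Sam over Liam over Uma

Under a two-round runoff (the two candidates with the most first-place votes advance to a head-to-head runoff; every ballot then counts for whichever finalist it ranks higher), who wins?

Round 1 first-place votes: Liam 22, Sam 34, Uma 14. Sam and Liam advance.
Runoff: Sam is ranked above Liam on 34 ballots, Liam above Sam on 36.

Liam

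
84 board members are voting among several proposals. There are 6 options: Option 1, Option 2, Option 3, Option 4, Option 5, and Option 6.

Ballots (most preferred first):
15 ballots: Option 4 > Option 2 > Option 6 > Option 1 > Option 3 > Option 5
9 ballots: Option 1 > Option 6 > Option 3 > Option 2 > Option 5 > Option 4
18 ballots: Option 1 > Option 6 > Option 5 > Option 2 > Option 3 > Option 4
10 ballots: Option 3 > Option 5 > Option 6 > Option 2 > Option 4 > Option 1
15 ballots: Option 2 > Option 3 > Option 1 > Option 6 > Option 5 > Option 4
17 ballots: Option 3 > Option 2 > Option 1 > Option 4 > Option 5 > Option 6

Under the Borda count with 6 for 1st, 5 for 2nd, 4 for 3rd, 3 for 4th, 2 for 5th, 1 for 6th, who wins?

Option 1: 15×3 + 9×6 + 18×6 + 10×1 + 15×4 + 17×4 = 345
Option 2: 15×5 + 9×3 + 18×3 + 10×3 + 15×6 + 17×5 = 361
Option 3: 15×2 + 9×4 + 18×2 + 10×6 + 15×5 + 17×6 = 339
Option 4: 15×6 + 9×1 + 18×1 + 10×2 + 15×1 + 17×3 = 203
Option 5: 15×1 + 9×2 + 18×4 + 10×5 + 15×2 + 17×2 = 219
Option 6: 15×4 + 9×5 + 18×5 + 10×4 + 15×3 + 17×1 = 297

Option 2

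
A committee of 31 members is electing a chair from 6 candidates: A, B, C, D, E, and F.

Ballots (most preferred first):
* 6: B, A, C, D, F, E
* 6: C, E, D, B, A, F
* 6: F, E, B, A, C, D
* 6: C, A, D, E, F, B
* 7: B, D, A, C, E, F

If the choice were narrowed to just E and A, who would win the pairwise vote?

E is ranked above A on 12 ballots; A above E on 19.

A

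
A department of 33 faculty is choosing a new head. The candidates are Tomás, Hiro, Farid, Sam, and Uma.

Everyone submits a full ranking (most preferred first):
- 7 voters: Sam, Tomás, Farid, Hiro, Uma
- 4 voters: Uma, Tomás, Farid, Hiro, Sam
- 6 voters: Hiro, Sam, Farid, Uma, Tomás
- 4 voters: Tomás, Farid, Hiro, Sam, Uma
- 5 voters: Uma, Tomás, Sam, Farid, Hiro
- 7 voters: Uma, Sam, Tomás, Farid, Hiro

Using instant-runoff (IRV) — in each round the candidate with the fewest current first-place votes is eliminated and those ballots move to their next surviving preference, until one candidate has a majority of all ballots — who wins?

Hiro

Round 1: Tomás 4, Hiro 6, Farid 0, Sam 7, Uma 16. Farid eliminated.
Round 2: Tomás 4, Hiro 6, Sam 7, Uma 16. Tomás eliminated.
Round 3: Hiro 10, Sam 7, Uma 16. Sam eliminated.
Round 4: Hiro 17, Uma 16. Hiro has a majority (≥17).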